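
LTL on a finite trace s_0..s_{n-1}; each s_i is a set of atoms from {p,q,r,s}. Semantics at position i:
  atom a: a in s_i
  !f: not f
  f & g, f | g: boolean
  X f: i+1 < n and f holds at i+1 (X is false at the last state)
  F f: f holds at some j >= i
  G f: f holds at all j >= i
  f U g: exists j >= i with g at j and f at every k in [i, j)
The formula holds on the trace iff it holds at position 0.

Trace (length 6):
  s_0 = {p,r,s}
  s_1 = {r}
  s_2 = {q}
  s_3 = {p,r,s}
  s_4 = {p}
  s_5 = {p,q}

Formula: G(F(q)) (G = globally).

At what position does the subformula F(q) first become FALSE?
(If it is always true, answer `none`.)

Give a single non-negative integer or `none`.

Answer: none

Derivation:
s_0={p,r,s}: F(q)=True q=False
s_1={r}: F(q)=True q=False
s_2={q}: F(q)=True q=True
s_3={p,r,s}: F(q)=True q=False
s_4={p}: F(q)=True q=False
s_5={p,q}: F(q)=True q=True
G(F(q)) holds globally = True
No violation — formula holds at every position.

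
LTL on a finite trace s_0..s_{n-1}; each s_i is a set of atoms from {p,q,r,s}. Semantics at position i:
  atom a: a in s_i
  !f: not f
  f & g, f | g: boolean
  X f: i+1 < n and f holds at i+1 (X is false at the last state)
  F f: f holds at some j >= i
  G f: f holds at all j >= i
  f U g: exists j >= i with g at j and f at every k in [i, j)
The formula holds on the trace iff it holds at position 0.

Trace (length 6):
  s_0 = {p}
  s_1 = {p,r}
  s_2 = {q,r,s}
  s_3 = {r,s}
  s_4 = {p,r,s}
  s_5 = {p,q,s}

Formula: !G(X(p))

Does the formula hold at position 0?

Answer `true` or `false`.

Answer: true

Derivation:
s_0={p}: !G(X(p))=True G(X(p))=False X(p)=True p=True
s_1={p,r}: !G(X(p))=True G(X(p))=False X(p)=False p=True
s_2={q,r,s}: !G(X(p))=True G(X(p))=False X(p)=False p=False
s_3={r,s}: !G(X(p))=True G(X(p))=False X(p)=True p=False
s_4={p,r,s}: !G(X(p))=True G(X(p))=False X(p)=True p=True
s_5={p,q,s}: !G(X(p))=True G(X(p))=False X(p)=False p=True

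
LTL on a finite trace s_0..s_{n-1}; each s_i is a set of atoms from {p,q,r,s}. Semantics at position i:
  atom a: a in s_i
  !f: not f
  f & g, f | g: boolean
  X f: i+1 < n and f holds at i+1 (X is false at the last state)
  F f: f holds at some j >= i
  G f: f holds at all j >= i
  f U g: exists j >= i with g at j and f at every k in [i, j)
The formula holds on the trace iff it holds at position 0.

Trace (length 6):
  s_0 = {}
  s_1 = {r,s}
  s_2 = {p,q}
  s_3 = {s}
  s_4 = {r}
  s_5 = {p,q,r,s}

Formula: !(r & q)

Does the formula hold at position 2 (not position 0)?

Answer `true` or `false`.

s_0={}: !(r & q)=True (r & q)=False r=False q=False
s_1={r,s}: !(r & q)=True (r & q)=False r=True q=False
s_2={p,q}: !(r & q)=True (r & q)=False r=False q=True
s_3={s}: !(r & q)=True (r & q)=False r=False q=False
s_4={r}: !(r & q)=True (r & q)=False r=True q=False
s_5={p,q,r,s}: !(r & q)=False (r & q)=True r=True q=True
Evaluating at position 2: result = True

Answer: true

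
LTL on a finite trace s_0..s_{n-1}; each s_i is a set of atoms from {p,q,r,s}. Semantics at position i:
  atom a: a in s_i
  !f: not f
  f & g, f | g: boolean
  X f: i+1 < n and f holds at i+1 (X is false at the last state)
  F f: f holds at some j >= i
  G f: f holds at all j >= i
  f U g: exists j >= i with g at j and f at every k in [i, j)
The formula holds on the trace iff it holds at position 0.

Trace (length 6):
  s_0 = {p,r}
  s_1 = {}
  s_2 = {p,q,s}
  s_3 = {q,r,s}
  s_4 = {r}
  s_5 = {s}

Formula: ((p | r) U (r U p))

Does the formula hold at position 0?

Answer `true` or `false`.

s_0={p,r}: ((p | r) U (r U p))=True (p | r)=True p=True r=True (r U p)=True
s_1={}: ((p | r) U (r U p))=False (p | r)=False p=False r=False (r U p)=False
s_2={p,q,s}: ((p | r) U (r U p))=True (p | r)=True p=True r=False (r U p)=True
s_3={q,r,s}: ((p | r) U (r U p))=False (p | r)=True p=False r=True (r U p)=False
s_4={r}: ((p | r) U (r U p))=False (p | r)=True p=False r=True (r U p)=False
s_5={s}: ((p | r) U (r U p))=False (p | r)=False p=False r=False (r U p)=False

Answer: true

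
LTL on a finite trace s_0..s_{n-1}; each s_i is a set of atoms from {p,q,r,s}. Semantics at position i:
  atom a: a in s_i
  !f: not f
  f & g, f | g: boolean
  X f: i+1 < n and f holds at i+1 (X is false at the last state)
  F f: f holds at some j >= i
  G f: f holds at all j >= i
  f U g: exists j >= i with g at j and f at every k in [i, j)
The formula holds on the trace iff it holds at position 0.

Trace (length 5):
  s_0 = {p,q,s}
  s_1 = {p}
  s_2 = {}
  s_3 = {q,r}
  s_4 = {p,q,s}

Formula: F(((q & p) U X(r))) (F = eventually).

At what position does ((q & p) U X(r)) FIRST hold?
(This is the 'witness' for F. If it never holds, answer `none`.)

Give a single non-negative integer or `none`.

Answer: 2

Derivation:
s_0={p,q,s}: ((q & p) U X(r))=False (q & p)=True q=True p=True X(r)=False r=False
s_1={p}: ((q & p) U X(r))=False (q & p)=False q=False p=True X(r)=False r=False
s_2={}: ((q & p) U X(r))=True (q & p)=False q=False p=False X(r)=True r=False
s_3={q,r}: ((q & p) U X(r))=False (q & p)=False q=True p=False X(r)=False r=True
s_4={p,q,s}: ((q & p) U X(r))=False (q & p)=True q=True p=True X(r)=False r=False
F(((q & p) U X(r))) holds; first witness at position 2.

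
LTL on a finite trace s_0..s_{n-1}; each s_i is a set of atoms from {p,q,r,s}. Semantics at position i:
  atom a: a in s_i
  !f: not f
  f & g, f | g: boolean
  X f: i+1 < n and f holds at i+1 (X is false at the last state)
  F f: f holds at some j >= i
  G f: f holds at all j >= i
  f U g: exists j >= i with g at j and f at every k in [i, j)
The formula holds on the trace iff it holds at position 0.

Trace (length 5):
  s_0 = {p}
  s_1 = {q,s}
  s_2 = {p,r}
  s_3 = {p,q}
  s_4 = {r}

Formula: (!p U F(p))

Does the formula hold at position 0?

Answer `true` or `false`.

Answer: true

Derivation:
s_0={p}: (!p U F(p))=True !p=False p=True F(p)=True
s_1={q,s}: (!p U F(p))=True !p=True p=False F(p)=True
s_2={p,r}: (!p U F(p))=True !p=False p=True F(p)=True
s_3={p,q}: (!p U F(p))=True !p=False p=True F(p)=True
s_4={r}: (!p U F(p))=False !p=True p=False F(p)=False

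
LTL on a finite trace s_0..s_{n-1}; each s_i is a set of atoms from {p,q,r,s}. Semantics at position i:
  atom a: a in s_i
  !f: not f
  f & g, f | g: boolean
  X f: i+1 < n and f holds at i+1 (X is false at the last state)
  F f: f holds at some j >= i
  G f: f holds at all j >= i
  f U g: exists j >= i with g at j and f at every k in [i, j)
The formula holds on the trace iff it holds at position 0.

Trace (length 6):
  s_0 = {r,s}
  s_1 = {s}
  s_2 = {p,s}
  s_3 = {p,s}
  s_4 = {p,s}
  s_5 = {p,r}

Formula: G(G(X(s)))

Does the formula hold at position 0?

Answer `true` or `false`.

Answer: false

Derivation:
s_0={r,s}: G(G(X(s)))=False G(X(s))=False X(s)=True s=True
s_1={s}: G(G(X(s)))=False G(X(s))=False X(s)=True s=True
s_2={p,s}: G(G(X(s)))=False G(X(s))=False X(s)=True s=True
s_3={p,s}: G(G(X(s)))=False G(X(s))=False X(s)=True s=True
s_4={p,s}: G(G(X(s)))=False G(X(s))=False X(s)=False s=True
s_5={p,r}: G(G(X(s)))=False G(X(s))=False X(s)=False s=False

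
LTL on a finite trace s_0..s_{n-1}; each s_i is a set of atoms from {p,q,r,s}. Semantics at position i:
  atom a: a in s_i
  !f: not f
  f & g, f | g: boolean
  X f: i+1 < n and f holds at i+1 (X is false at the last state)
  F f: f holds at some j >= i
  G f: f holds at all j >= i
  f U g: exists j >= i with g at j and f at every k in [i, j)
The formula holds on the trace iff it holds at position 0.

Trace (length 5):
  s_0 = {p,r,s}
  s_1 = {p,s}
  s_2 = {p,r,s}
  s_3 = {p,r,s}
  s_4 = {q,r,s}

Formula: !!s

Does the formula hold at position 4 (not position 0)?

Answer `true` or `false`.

Answer: true

Derivation:
s_0={p,r,s}: !!s=True !s=False s=True
s_1={p,s}: !!s=True !s=False s=True
s_2={p,r,s}: !!s=True !s=False s=True
s_3={p,r,s}: !!s=True !s=False s=True
s_4={q,r,s}: !!s=True !s=False s=True
Evaluating at position 4: result = True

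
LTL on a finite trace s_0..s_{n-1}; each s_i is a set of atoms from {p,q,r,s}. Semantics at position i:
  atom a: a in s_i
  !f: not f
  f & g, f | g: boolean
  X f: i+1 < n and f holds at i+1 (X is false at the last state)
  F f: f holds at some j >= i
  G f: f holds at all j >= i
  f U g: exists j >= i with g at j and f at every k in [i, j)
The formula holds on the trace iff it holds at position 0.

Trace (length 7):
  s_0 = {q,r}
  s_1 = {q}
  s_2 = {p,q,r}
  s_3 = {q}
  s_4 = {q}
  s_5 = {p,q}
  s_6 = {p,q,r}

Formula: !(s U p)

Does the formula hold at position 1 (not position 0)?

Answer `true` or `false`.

Answer: true

Derivation:
s_0={q,r}: !(s U p)=True (s U p)=False s=False p=False
s_1={q}: !(s U p)=True (s U p)=False s=False p=False
s_2={p,q,r}: !(s U p)=False (s U p)=True s=False p=True
s_3={q}: !(s U p)=True (s U p)=False s=False p=False
s_4={q}: !(s U p)=True (s U p)=False s=False p=False
s_5={p,q}: !(s U p)=False (s U p)=True s=False p=True
s_6={p,q,r}: !(s U p)=False (s U p)=True s=False p=True
Evaluating at position 1: result = True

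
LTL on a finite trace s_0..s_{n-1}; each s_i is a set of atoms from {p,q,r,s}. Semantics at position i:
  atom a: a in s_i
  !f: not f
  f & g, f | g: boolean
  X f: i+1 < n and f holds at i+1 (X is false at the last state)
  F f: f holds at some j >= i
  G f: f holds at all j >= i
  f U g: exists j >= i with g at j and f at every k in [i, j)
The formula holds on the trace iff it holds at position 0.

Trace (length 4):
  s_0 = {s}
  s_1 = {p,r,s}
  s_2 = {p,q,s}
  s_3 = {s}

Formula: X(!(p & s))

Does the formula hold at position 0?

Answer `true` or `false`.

Answer: false

Derivation:
s_0={s}: X(!(p & s))=False !(p & s)=True (p & s)=False p=False s=True
s_1={p,r,s}: X(!(p & s))=False !(p & s)=False (p & s)=True p=True s=True
s_2={p,q,s}: X(!(p & s))=True !(p & s)=False (p & s)=True p=True s=True
s_3={s}: X(!(p & s))=False !(p & s)=True (p & s)=False p=False s=True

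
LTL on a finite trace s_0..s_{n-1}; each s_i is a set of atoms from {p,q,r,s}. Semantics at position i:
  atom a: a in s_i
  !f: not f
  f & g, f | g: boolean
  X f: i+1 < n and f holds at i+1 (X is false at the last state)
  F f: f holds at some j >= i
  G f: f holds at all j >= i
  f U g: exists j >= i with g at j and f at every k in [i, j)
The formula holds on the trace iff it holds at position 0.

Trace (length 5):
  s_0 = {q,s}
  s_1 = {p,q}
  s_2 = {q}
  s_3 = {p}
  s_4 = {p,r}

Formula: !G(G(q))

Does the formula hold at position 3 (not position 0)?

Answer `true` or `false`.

Answer: true

Derivation:
s_0={q,s}: !G(G(q))=True G(G(q))=False G(q)=False q=True
s_1={p,q}: !G(G(q))=True G(G(q))=False G(q)=False q=True
s_2={q}: !G(G(q))=True G(G(q))=False G(q)=False q=True
s_3={p}: !G(G(q))=True G(G(q))=False G(q)=False q=False
s_4={p,r}: !G(G(q))=True G(G(q))=False G(q)=False q=False
Evaluating at position 3: result = True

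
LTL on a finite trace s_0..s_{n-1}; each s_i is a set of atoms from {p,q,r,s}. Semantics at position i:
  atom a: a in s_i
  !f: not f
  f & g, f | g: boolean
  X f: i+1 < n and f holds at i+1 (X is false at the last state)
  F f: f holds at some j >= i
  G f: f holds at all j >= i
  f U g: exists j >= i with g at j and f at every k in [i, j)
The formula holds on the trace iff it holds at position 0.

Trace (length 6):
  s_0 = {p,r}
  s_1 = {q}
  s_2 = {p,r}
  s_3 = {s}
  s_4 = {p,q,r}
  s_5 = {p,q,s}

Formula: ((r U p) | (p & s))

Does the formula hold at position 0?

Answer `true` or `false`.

s_0={p,r}: ((r U p) | (p & s))=True (r U p)=True r=True p=True (p & s)=False s=False
s_1={q}: ((r U p) | (p & s))=False (r U p)=False r=False p=False (p & s)=False s=False
s_2={p,r}: ((r U p) | (p & s))=True (r U p)=True r=True p=True (p & s)=False s=False
s_3={s}: ((r U p) | (p & s))=False (r U p)=False r=False p=False (p & s)=False s=True
s_4={p,q,r}: ((r U p) | (p & s))=True (r U p)=True r=True p=True (p & s)=False s=False
s_5={p,q,s}: ((r U p) | (p & s))=True (r U p)=True r=False p=True (p & s)=True s=True

Answer: true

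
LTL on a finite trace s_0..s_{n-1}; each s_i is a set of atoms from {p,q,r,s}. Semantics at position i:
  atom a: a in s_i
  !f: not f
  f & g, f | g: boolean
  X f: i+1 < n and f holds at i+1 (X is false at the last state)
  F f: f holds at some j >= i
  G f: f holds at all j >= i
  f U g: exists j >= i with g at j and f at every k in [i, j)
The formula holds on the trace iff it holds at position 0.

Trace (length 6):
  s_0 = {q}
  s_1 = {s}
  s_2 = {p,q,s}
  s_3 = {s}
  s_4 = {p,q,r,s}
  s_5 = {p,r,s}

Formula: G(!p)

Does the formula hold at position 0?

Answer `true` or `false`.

Answer: false

Derivation:
s_0={q}: G(!p)=False !p=True p=False
s_1={s}: G(!p)=False !p=True p=False
s_2={p,q,s}: G(!p)=False !p=False p=True
s_3={s}: G(!p)=False !p=True p=False
s_4={p,q,r,s}: G(!p)=False !p=False p=True
s_5={p,r,s}: G(!p)=False !p=False p=True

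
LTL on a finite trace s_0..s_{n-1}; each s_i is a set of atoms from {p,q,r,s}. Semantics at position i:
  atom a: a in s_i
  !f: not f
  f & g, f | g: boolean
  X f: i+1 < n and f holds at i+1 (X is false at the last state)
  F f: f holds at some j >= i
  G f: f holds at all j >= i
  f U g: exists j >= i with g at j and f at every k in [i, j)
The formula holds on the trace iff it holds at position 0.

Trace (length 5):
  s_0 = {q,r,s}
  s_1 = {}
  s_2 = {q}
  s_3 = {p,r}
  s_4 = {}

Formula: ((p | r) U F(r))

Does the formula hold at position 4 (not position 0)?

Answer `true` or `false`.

Answer: false

Derivation:
s_0={q,r,s}: ((p | r) U F(r))=True (p | r)=True p=False r=True F(r)=True
s_1={}: ((p | r) U F(r))=True (p | r)=False p=False r=False F(r)=True
s_2={q}: ((p | r) U F(r))=True (p | r)=False p=False r=False F(r)=True
s_3={p,r}: ((p | r) U F(r))=True (p | r)=True p=True r=True F(r)=True
s_4={}: ((p | r) U F(r))=False (p | r)=False p=False r=False F(r)=False
Evaluating at position 4: result = False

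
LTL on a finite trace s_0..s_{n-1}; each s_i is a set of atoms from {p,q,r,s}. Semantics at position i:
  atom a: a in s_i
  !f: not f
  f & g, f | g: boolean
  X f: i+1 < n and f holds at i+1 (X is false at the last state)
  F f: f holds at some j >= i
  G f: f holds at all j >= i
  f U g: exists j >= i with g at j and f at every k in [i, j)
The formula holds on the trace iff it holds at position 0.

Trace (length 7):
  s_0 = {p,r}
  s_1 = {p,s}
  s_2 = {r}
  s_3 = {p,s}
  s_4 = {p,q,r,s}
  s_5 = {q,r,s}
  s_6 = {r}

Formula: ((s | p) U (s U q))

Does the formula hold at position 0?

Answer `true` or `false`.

s_0={p,r}: ((s | p) U (s U q))=False (s | p)=True s=False p=True (s U q)=False q=False
s_1={p,s}: ((s | p) U (s U q))=False (s | p)=True s=True p=True (s U q)=False q=False
s_2={r}: ((s | p) U (s U q))=False (s | p)=False s=False p=False (s U q)=False q=False
s_3={p,s}: ((s | p) U (s U q))=True (s | p)=True s=True p=True (s U q)=True q=False
s_4={p,q,r,s}: ((s | p) U (s U q))=True (s | p)=True s=True p=True (s U q)=True q=True
s_5={q,r,s}: ((s | p) U (s U q))=True (s | p)=True s=True p=False (s U q)=True q=True
s_6={r}: ((s | p) U (s U q))=False (s | p)=False s=False p=False (s U q)=False q=False

Answer: false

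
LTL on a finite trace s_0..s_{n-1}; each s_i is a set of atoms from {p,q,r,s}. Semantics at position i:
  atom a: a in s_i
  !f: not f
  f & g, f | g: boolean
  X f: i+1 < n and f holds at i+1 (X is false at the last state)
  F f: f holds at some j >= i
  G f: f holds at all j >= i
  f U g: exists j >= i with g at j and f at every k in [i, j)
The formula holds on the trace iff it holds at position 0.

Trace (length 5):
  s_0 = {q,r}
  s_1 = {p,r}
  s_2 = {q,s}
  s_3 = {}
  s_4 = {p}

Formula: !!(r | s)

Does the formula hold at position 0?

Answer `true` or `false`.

Answer: true

Derivation:
s_0={q,r}: !!(r | s)=True !(r | s)=False (r | s)=True r=True s=False
s_1={p,r}: !!(r | s)=True !(r | s)=False (r | s)=True r=True s=False
s_2={q,s}: !!(r | s)=True !(r | s)=False (r | s)=True r=False s=True
s_3={}: !!(r | s)=False !(r | s)=True (r | s)=False r=False s=False
s_4={p}: !!(r | s)=False !(r | s)=True (r | s)=False r=False s=False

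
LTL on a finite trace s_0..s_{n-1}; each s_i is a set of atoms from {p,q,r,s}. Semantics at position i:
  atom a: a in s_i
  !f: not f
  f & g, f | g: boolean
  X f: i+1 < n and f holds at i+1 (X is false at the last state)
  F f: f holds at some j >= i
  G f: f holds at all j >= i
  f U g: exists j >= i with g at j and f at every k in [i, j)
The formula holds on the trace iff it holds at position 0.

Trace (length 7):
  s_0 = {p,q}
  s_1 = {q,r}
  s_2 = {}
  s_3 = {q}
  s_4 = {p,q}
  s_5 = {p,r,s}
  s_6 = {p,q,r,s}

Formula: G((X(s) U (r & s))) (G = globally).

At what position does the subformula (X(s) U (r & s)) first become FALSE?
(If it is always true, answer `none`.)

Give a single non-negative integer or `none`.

Answer: 0

Derivation:
s_0={p,q}: (X(s) U (r & s))=False X(s)=False s=False (r & s)=False r=False
s_1={q,r}: (X(s) U (r & s))=False X(s)=False s=False (r & s)=False r=True
s_2={}: (X(s) U (r & s))=False X(s)=False s=False (r & s)=False r=False
s_3={q}: (X(s) U (r & s))=False X(s)=False s=False (r & s)=False r=False
s_4={p,q}: (X(s) U (r & s))=True X(s)=True s=False (r & s)=False r=False
s_5={p,r,s}: (X(s) U (r & s))=True X(s)=True s=True (r & s)=True r=True
s_6={p,q,r,s}: (X(s) U (r & s))=True X(s)=False s=True (r & s)=True r=True
G((X(s) U (r & s))) holds globally = False
First violation at position 0.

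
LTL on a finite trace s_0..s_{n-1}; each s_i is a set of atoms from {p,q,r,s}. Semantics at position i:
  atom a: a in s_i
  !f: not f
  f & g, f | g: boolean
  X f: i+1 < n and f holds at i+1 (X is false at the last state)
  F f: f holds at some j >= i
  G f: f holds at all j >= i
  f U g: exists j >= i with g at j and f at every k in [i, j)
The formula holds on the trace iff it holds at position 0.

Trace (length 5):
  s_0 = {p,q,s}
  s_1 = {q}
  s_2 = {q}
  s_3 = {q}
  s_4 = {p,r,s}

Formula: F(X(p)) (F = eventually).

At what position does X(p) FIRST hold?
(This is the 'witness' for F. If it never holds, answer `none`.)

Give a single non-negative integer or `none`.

Answer: 3

Derivation:
s_0={p,q,s}: X(p)=False p=True
s_1={q}: X(p)=False p=False
s_2={q}: X(p)=False p=False
s_3={q}: X(p)=True p=False
s_4={p,r,s}: X(p)=False p=True
F(X(p)) holds; first witness at position 3.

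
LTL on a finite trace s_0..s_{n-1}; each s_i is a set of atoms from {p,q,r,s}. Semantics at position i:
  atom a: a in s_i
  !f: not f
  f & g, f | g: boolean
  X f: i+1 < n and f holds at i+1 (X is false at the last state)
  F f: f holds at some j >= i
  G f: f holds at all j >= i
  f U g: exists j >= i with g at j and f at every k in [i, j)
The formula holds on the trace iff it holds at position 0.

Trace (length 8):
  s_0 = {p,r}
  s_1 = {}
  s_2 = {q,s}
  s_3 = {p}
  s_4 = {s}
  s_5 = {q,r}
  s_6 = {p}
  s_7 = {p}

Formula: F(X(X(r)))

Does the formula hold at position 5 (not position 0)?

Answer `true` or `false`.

s_0={p,r}: F(X(X(r)))=True X(X(r))=False X(r)=False r=True
s_1={}: F(X(X(r)))=True X(X(r))=False X(r)=False r=False
s_2={q,s}: F(X(X(r)))=True X(X(r))=False X(r)=False r=False
s_3={p}: F(X(X(r)))=True X(X(r))=True X(r)=False r=False
s_4={s}: F(X(X(r)))=False X(X(r))=False X(r)=True r=False
s_5={q,r}: F(X(X(r)))=False X(X(r))=False X(r)=False r=True
s_6={p}: F(X(X(r)))=False X(X(r))=False X(r)=False r=False
s_7={p}: F(X(X(r)))=False X(X(r))=False X(r)=False r=False
Evaluating at position 5: result = False

Answer: false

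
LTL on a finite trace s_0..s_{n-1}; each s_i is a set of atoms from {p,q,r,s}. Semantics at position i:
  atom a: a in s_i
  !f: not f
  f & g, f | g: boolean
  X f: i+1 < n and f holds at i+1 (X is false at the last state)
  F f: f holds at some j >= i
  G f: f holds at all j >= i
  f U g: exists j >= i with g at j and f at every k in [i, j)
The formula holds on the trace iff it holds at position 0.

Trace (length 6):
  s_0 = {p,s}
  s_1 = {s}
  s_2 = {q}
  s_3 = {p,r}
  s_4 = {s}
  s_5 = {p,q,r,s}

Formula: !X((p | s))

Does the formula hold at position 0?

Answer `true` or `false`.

Answer: false

Derivation:
s_0={p,s}: !X((p | s))=False X((p | s))=True (p | s)=True p=True s=True
s_1={s}: !X((p | s))=True X((p | s))=False (p | s)=True p=False s=True
s_2={q}: !X((p | s))=False X((p | s))=True (p | s)=False p=False s=False
s_3={p,r}: !X((p | s))=False X((p | s))=True (p | s)=True p=True s=False
s_4={s}: !X((p | s))=False X((p | s))=True (p | s)=True p=False s=True
s_5={p,q,r,s}: !X((p | s))=True X((p | s))=False (p | s)=True p=True s=True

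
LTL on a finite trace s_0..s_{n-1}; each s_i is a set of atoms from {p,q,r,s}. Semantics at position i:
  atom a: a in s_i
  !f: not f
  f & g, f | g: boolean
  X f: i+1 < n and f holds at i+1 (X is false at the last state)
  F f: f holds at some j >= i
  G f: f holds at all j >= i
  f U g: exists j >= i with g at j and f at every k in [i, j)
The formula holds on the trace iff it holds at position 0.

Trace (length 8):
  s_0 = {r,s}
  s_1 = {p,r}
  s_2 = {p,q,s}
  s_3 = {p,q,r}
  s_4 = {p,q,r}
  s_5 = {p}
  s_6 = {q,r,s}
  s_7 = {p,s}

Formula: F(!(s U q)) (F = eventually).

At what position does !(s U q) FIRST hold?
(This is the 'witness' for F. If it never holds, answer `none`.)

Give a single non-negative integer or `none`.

Answer: 0

Derivation:
s_0={r,s}: !(s U q)=True (s U q)=False s=True q=False
s_1={p,r}: !(s U q)=True (s U q)=False s=False q=False
s_2={p,q,s}: !(s U q)=False (s U q)=True s=True q=True
s_3={p,q,r}: !(s U q)=False (s U q)=True s=False q=True
s_4={p,q,r}: !(s U q)=False (s U q)=True s=False q=True
s_5={p}: !(s U q)=True (s U q)=False s=False q=False
s_6={q,r,s}: !(s U q)=False (s U q)=True s=True q=True
s_7={p,s}: !(s U q)=True (s U q)=False s=True q=False
F(!(s U q)) holds; first witness at position 0.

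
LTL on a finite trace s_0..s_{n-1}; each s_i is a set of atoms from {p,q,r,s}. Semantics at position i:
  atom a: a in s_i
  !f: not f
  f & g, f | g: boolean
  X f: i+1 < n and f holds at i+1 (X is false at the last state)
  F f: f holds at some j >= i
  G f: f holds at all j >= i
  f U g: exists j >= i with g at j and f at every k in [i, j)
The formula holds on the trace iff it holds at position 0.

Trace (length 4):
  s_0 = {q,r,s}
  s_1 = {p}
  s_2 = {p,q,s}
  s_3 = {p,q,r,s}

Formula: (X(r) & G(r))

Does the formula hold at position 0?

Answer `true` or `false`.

s_0={q,r,s}: (X(r) & G(r))=False X(r)=False r=True G(r)=False
s_1={p}: (X(r) & G(r))=False X(r)=False r=False G(r)=False
s_2={p,q,s}: (X(r) & G(r))=False X(r)=True r=False G(r)=False
s_3={p,q,r,s}: (X(r) & G(r))=False X(r)=False r=True G(r)=True

Answer: false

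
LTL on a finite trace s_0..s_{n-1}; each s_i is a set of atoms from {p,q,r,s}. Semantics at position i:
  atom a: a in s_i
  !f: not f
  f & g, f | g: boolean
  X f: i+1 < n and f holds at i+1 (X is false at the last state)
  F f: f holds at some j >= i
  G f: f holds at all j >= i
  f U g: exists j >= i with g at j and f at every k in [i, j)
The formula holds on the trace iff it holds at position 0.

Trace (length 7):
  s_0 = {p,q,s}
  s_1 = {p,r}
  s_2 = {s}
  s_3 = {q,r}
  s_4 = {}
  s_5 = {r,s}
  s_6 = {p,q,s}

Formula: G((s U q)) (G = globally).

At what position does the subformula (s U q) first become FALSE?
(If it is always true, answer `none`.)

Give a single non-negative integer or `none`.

Answer: 1

Derivation:
s_0={p,q,s}: (s U q)=True s=True q=True
s_1={p,r}: (s U q)=False s=False q=False
s_2={s}: (s U q)=True s=True q=False
s_3={q,r}: (s U q)=True s=False q=True
s_4={}: (s U q)=False s=False q=False
s_5={r,s}: (s U q)=True s=True q=False
s_6={p,q,s}: (s U q)=True s=True q=True
G((s U q)) holds globally = False
First violation at position 1.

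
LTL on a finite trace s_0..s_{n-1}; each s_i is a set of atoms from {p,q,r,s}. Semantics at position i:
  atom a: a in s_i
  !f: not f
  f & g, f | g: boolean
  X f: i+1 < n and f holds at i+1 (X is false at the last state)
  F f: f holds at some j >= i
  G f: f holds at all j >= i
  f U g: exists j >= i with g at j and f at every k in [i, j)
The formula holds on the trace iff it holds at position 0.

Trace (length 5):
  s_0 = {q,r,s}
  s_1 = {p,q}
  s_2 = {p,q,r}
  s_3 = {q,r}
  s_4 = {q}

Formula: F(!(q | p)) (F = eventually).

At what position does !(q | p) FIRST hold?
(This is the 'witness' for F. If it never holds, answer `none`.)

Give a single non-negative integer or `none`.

Answer: none

Derivation:
s_0={q,r,s}: !(q | p)=False (q | p)=True q=True p=False
s_1={p,q}: !(q | p)=False (q | p)=True q=True p=True
s_2={p,q,r}: !(q | p)=False (q | p)=True q=True p=True
s_3={q,r}: !(q | p)=False (q | p)=True q=True p=False
s_4={q}: !(q | p)=False (q | p)=True q=True p=False
F(!(q | p)) does not hold (no witness exists).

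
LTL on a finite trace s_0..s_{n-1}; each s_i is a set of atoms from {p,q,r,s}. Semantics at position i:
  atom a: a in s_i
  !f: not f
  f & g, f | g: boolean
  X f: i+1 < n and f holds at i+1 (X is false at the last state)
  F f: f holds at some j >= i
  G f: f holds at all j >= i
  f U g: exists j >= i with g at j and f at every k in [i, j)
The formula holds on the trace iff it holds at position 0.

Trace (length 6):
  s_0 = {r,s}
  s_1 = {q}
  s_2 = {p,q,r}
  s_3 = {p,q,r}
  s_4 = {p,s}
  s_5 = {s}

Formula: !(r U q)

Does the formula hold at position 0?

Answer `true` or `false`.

s_0={r,s}: !(r U q)=False (r U q)=True r=True q=False
s_1={q}: !(r U q)=False (r U q)=True r=False q=True
s_2={p,q,r}: !(r U q)=False (r U q)=True r=True q=True
s_3={p,q,r}: !(r U q)=False (r U q)=True r=True q=True
s_4={p,s}: !(r U q)=True (r U q)=False r=False q=False
s_5={s}: !(r U q)=True (r U q)=False r=False q=False

Answer: false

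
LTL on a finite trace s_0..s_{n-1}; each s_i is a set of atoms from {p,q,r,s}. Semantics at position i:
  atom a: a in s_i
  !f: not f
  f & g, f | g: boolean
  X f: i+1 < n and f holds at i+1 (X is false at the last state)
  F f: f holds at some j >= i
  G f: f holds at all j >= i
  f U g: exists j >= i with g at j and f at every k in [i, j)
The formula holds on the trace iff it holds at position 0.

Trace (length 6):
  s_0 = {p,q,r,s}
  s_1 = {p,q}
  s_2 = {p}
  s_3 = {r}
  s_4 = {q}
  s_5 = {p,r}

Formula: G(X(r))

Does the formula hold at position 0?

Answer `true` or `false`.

s_0={p,q,r,s}: G(X(r))=False X(r)=False r=True
s_1={p,q}: G(X(r))=False X(r)=False r=False
s_2={p}: G(X(r))=False X(r)=True r=False
s_3={r}: G(X(r))=False X(r)=False r=True
s_4={q}: G(X(r))=False X(r)=True r=False
s_5={p,r}: G(X(r))=False X(r)=False r=True

Answer: false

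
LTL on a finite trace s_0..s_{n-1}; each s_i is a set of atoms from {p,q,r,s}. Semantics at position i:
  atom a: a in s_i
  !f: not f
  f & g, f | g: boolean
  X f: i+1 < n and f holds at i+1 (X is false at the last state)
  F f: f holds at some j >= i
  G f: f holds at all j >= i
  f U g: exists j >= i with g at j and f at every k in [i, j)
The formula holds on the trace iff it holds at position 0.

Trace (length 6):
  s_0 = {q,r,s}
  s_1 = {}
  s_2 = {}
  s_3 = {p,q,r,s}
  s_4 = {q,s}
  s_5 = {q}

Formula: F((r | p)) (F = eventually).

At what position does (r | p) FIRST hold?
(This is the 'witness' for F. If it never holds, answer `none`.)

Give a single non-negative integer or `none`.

Answer: 0

Derivation:
s_0={q,r,s}: (r | p)=True r=True p=False
s_1={}: (r | p)=False r=False p=False
s_2={}: (r | p)=False r=False p=False
s_3={p,q,r,s}: (r | p)=True r=True p=True
s_4={q,s}: (r | p)=False r=False p=False
s_5={q}: (r | p)=False r=False p=False
F((r | p)) holds; first witness at position 0.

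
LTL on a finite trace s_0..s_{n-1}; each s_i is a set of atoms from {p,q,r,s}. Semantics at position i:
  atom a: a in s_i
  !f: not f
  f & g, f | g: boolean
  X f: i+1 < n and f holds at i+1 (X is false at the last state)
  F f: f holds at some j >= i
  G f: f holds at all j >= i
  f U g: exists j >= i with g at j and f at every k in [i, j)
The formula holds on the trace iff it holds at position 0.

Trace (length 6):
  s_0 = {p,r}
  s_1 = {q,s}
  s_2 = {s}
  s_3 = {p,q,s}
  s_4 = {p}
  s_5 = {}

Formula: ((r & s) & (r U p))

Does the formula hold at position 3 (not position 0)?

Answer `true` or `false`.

Answer: false

Derivation:
s_0={p,r}: ((r & s) & (r U p))=False (r & s)=False r=True s=False (r U p)=True p=True
s_1={q,s}: ((r & s) & (r U p))=False (r & s)=False r=False s=True (r U p)=False p=False
s_2={s}: ((r & s) & (r U p))=False (r & s)=False r=False s=True (r U p)=False p=False
s_3={p,q,s}: ((r & s) & (r U p))=False (r & s)=False r=False s=True (r U p)=True p=True
s_4={p}: ((r & s) & (r U p))=False (r & s)=False r=False s=False (r U p)=True p=True
s_5={}: ((r & s) & (r U p))=False (r & s)=False r=False s=False (r U p)=False p=False
Evaluating at position 3: result = False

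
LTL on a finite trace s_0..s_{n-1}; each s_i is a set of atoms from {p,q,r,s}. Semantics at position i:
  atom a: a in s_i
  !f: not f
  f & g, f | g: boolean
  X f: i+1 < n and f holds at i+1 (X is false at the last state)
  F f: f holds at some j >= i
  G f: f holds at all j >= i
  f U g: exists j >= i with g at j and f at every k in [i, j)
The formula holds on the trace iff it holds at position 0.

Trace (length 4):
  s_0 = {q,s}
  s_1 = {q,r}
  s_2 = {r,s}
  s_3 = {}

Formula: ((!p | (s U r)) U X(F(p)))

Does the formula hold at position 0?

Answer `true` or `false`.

s_0={q,s}: ((!p | (s U r)) U X(F(p)))=False (!p | (s U r))=True !p=True p=False (s U r)=True s=True r=False X(F(p))=False F(p)=False
s_1={q,r}: ((!p | (s U r)) U X(F(p)))=False (!p | (s U r))=True !p=True p=False (s U r)=True s=False r=True X(F(p))=False F(p)=False
s_2={r,s}: ((!p | (s U r)) U X(F(p)))=False (!p | (s U r))=True !p=True p=False (s U r)=True s=True r=True X(F(p))=False F(p)=False
s_3={}: ((!p | (s U r)) U X(F(p)))=False (!p | (s U r))=True !p=True p=False (s U r)=False s=False r=False X(F(p))=False F(p)=False

Answer: false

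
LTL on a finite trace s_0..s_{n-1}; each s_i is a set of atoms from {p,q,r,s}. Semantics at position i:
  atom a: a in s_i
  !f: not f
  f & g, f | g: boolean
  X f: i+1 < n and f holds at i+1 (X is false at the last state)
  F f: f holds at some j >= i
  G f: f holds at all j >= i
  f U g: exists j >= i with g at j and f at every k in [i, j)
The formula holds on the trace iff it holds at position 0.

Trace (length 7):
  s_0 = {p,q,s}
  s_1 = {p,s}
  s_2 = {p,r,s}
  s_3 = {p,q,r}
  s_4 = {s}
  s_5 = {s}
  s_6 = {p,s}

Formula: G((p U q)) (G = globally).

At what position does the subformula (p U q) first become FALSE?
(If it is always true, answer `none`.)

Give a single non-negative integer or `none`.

Answer: 4

Derivation:
s_0={p,q,s}: (p U q)=True p=True q=True
s_1={p,s}: (p U q)=True p=True q=False
s_2={p,r,s}: (p U q)=True p=True q=False
s_3={p,q,r}: (p U q)=True p=True q=True
s_4={s}: (p U q)=False p=False q=False
s_5={s}: (p U q)=False p=False q=False
s_6={p,s}: (p U q)=False p=True q=False
G((p U q)) holds globally = False
First violation at position 4.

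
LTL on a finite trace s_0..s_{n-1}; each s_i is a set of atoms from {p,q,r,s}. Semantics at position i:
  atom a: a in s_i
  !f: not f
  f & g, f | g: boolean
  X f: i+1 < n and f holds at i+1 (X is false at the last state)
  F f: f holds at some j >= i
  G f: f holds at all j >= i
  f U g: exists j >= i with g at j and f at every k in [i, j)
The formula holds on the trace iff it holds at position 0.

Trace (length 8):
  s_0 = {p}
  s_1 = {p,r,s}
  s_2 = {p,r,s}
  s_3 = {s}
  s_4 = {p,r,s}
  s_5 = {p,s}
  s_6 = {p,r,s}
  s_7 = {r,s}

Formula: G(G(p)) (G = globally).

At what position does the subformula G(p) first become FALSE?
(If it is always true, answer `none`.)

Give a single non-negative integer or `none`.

s_0={p}: G(p)=False p=True
s_1={p,r,s}: G(p)=False p=True
s_2={p,r,s}: G(p)=False p=True
s_3={s}: G(p)=False p=False
s_4={p,r,s}: G(p)=False p=True
s_5={p,s}: G(p)=False p=True
s_6={p,r,s}: G(p)=False p=True
s_7={r,s}: G(p)=False p=False
G(G(p)) holds globally = False
First violation at position 0.

Answer: 0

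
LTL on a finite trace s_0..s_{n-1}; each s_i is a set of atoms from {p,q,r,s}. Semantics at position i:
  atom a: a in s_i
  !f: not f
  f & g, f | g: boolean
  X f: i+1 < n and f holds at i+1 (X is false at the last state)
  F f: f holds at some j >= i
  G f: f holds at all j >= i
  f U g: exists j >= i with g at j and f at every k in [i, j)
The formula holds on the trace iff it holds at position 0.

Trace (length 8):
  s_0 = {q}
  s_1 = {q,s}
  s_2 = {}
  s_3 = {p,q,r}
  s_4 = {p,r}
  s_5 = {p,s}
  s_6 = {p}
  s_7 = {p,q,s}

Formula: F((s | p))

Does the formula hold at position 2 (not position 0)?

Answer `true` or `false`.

s_0={q}: F((s | p))=True (s | p)=False s=False p=False
s_1={q,s}: F((s | p))=True (s | p)=True s=True p=False
s_2={}: F((s | p))=True (s | p)=False s=False p=False
s_3={p,q,r}: F((s | p))=True (s | p)=True s=False p=True
s_4={p,r}: F((s | p))=True (s | p)=True s=False p=True
s_5={p,s}: F((s | p))=True (s | p)=True s=True p=True
s_6={p}: F((s | p))=True (s | p)=True s=False p=True
s_7={p,q,s}: F((s | p))=True (s | p)=True s=True p=True
Evaluating at position 2: result = True

Answer: true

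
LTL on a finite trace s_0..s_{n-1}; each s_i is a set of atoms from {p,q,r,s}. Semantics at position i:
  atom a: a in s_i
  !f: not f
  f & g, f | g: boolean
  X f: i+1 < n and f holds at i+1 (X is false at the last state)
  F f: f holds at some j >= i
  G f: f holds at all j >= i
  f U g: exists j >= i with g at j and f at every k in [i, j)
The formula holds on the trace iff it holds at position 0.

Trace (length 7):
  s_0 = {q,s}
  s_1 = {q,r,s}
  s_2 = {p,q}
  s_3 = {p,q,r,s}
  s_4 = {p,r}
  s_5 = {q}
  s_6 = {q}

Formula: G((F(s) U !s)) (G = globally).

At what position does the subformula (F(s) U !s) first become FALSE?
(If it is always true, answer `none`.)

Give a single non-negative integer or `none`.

Answer: none

Derivation:
s_0={q,s}: (F(s) U !s)=True F(s)=True s=True !s=False
s_1={q,r,s}: (F(s) U !s)=True F(s)=True s=True !s=False
s_2={p,q}: (F(s) U !s)=True F(s)=True s=False !s=True
s_3={p,q,r,s}: (F(s) U !s)=True F(s)=True s=True !s=False
s_4={p,r}: (F(s) U !s)=True F(s)=False s=False !s=True
s_5={q}: (F(s) U !s)=True F(s)=False s=False !s=True
s_6={q}: (F(s) U !s)=True F(s)=False s=False !s=True
G((F(s) U !s)) holds globally = True
No violation — formula holds at every position.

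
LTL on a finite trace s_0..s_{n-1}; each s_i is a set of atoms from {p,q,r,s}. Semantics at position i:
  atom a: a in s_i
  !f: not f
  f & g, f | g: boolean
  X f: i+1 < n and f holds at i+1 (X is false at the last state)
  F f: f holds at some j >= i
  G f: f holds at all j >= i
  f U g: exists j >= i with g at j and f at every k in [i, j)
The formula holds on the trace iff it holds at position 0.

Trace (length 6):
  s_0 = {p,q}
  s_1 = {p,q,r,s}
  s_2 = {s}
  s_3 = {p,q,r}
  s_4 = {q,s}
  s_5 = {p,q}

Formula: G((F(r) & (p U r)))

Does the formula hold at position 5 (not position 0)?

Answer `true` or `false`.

s_0={p,q}: G((F(r) & (p U r)))=False (F(r) & (p U r))=True F(r)=True r=False (p U r)=True p=True
s_1={p,q,r,s}: G((F(r) & (p U r)))=False (F(r) & (p U r))=True F(r)=True r=True (p U r)=True p=True
s_2={s}: G((F(r) & (p U r)))=False (F(r) & (p U r))=False F(r)=True r=False (p U r)=False p=False
s_3={p,q,r}: G((F(r) & (p U r)))=False (F(r) & (p U r))=True F(r)=True r=True (p U r)=True p=True
s_4={q,s}: G((F(r) & (p U r)))=False (F(r) & (p U r))=False F(r)=False r=False (p U r)=False p=False
s_5={p,q}: G((F(r) & (p U r)))=False (F(r) & (p U r))=False F(r)=False r=False (p U r)=False p=True
Evaluating at position 5: result = False

Answer: false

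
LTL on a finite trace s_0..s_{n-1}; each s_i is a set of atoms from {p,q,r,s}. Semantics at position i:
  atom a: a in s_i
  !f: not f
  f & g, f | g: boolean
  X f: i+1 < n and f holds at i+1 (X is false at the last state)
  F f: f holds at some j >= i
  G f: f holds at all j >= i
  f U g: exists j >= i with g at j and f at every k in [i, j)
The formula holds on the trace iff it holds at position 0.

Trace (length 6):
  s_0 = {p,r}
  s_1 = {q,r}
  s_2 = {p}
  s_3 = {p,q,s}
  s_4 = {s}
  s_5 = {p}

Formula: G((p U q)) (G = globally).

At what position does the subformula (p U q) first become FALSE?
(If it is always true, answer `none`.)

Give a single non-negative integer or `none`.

s_0={p,r}: (p U q)=True p=True q=False
s_1={q,r}: (p U q)=True p=False q=True
s_2={p}: (p U q)=True p=True q=False
s_3={p,q,s}: (p U q)=True p=True q=True
s_4={s}: (p U q)=False p=False q=False
s_5={p}: (p U q)=False p=True q=False
G((p U q)) holds globally = False
First violation at position 4.

Answer: 4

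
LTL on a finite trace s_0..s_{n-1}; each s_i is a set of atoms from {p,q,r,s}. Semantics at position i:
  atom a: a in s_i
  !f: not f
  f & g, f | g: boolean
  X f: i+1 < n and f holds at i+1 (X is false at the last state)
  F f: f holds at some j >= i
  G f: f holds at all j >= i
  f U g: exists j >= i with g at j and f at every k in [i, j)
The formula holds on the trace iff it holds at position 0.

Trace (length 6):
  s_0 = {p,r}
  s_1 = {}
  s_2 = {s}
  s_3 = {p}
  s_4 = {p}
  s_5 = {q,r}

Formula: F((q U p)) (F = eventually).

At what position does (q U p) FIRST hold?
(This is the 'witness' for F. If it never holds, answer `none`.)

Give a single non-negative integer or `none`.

s_0={p,r}: (q U p)=True q=False p=True
s_1={}: (q U p)=False q=False p=False
s_2={s}: (q U p)=False q=False p=False
s_3={p}: (q U p)=True q=False p=True
s_4={p}: (q U p)=True q=False p=True
s_5={q,r}: (q U p)=False q=True p=False
F((q U p)) holds; first witness at position 0.

Answer: 0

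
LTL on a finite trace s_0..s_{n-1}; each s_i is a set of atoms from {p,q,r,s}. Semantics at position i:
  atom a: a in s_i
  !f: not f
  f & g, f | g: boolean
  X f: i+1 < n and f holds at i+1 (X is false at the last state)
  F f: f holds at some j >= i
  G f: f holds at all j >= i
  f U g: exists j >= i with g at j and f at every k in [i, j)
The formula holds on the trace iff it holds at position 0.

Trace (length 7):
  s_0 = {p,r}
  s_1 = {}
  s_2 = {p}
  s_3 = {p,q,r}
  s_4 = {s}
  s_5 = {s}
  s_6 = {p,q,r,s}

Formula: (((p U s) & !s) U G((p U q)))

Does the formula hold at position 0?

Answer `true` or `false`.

s_0={p,r}: (((p U s) & !s) U G((p U q)))=False ((p U s) & !s)=False (p U s)=False p=True s=False !s=True G((p U q))=False (p U q)=False q=False
s_1={}: (((p U s) & !s) U G((p U q)))=False ((p U s) & !s)=False (p U s)=False p=False s=False !s=True G((p U q))=False (p U q)=False q=False
s_2={p}: (((p U s) & !s) U G((p U q)))=False ((p U s) & !s)=True (p U s)=True p=True s=False !s=True G((p U q))=False (p U q)=True q=False
s_3={p,q,r}: (((p U s) & !s) U G((p U q)))=False ((p U s) & !s)=True (p U s)=True p=True s=False !s=True G((p U q))=False (p U q)=True q=True
s_4={s}: (((p U s) & !s) U G((p U q)))=False ((p U s) & !s)=False (p U s)=True p=False s=True !s=False G((p U q))=False (p U q)=False q=False
s_5={s}: (((p U s) & !s) U G((p U q)))=False ((p U s) & !s)=False (p U s)=True p=False s=True !s=False G((p U q))=False (p U q)=False q=False
s_6={p,q,r,s}: (((p U s) & !s) U G((p U q)))=True ((p U s) & !s)=False (p U s)=True p=True s=True !s=False G((p U q))=True (p U q)=True q=True

Answer: false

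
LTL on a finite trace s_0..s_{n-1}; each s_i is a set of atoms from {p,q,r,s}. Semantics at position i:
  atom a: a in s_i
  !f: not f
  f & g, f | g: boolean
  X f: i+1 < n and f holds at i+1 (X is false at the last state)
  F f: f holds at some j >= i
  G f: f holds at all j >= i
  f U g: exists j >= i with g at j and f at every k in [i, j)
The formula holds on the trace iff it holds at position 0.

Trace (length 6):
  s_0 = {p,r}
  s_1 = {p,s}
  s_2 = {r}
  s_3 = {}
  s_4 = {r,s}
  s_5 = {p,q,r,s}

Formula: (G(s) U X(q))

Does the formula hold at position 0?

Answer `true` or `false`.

s_0={p,r}: (G(s) U X(q))=False G(s)=False s=False X(q)=False q=False
s_1={p,s}: (G(s) U X(q))=False G(s)=False s=True X(q)=False q=False
s_2={r}: (G(s) U X(q))=False G(s)=False s=False X(q)=False q=False
s_3={}: (G(s) U X(q))=False G(s)=False s=False X(q)=False q=False
s_4={r,s}: (G(s) U X(q))=True G(s)=True s=True X(q)=True q=False
s_5={p,q,r,s}: (G(s) U X(q))=False G(s)=True s=True X(q)=False q=True

Answer: false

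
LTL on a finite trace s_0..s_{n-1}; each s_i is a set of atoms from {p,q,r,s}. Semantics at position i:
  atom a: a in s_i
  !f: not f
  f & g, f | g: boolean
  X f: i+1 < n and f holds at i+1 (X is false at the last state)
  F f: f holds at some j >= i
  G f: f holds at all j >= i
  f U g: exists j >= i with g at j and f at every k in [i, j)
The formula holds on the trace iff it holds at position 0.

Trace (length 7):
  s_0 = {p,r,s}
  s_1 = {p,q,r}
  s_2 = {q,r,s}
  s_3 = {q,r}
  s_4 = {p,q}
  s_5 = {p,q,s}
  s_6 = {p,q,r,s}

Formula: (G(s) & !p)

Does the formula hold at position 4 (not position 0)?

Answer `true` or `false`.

s_0={p,r,s}: (G(s) & !p)=False G(s)=False s=True !p=False p=True
s_1={p,q,r}: (G(s) & !p)=False G(s)=False s=False !p=False p=True
s_2={q,r,s}: (G(s) & !p)=False G(s)=False s=True !p=True p=False
s_3={q,r}: (G(s) & !p)=False G(s)=False s=False !p=True p=False
s_4={p,q}: (G(s) & !p)=False G(s)=False s=False !p=False p=True
s_5={p,q,s}: (G(s) & !p)=False G(s)=True s=True !p=False p=True
s_6={p,q,r,s}: (G(s) & !p)=False G(s)=True s=True !p=False p=True
Evaluating at position 4: result = False

Answer: false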